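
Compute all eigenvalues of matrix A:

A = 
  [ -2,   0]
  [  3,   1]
tr(A) = -1, det(A) = -2
Characteristic polynomial: λ² - tr(A)λ + det(A) = λ² + λ - 2
λ² + λ - 2 = (λ + 2)(λ - 1)

λ = 1, -2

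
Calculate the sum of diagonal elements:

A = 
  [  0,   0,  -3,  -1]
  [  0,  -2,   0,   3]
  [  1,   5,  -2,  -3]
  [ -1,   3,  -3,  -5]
-9

tr(A) = 0 + -2 + -2 + -5 = -9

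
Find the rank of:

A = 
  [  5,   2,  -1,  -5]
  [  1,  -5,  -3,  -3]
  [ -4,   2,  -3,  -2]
Row reduce:
R2 → R2 - (1/5)·R1
R3 → R3 + (4/5)·R1
R3 → R3 + (2/3)·R2
REF = 
  [    5,     2,    -1,    -5]
  [    0, -27/5, -14/5,    -2]
  [    0,     0, -17/3, -22/3]
Pivot columns: 1, 2, 3 → 3 pivots.

rank(A) = 3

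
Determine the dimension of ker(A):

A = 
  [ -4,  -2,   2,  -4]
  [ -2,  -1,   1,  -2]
nullity(A) = 3

Row reduce:
R2 → R2 - (1/2)·R1
REF = 
  [ -4,  -2,   2,  -4]
  [  0,   0,   0,   0]
Pivot columns: 1 → 1 pivot.
rank(A) = 1, so nullity(A) = 4 - 1 = 3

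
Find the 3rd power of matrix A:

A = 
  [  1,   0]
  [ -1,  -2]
A² = A·A:
A²[1,1] = (1)(1) + (0)(-1) = 1
A²[1,2] = (1)(0) + (0)(-2) = 0
A²[2,1] = (-1)(1) + (-2)(-1) = 1
A²[2,2] = (-1)(0) + (-2)(-2) = 4
A² = 
  [  1,   0]
  [  1,   4]

A^3 = A^2·A:
A^3[1,1] = (1)(1) + (0)(-1) = 1
A^3[1,2] = (1)(0) + (0)(-2) = 0
A^3[2,1] = (1)(1) + (4)(-1) = -3
A^3[2,2] = (1)(0) + (4)(-2) = -8
A^3 = 
  [  1,   0]
  [ -3,  -8]

Therefore
A^3 = 
  [  1,   0]
  [ -3,  -8]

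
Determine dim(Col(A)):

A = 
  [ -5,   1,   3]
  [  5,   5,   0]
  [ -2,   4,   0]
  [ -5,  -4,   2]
Row reduce:
R2 → R2 + (1)·R1
R3 → R3 - (2/5)·R1
R4 → R4 - (1)·R1
R3 → R3 - (3/5)·R2
R4 → R4 + (5/6)·R2
R4 → R4 + (1/2)·R3
REF = 
  [ -5,   1,   3]
  [  0,   6,   3]
  [  0,   0,  -3]
  [  0,   0,   0]
Pivot columns: 1, 2, 3 → 3 pivots.
dim(Col(A)) = number of pivot columns = 3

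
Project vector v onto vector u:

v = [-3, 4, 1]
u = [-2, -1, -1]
proj_u(v) = [-1/3, -1/6, -1/6]

v·u = (-3)(-2) + (4)(-1) + (1)(-1) = 1
u·u = (-2)² + (-1)² + (-1)² = 6
proj_u(v) = (v·u / u·u) × u = (1/6) × u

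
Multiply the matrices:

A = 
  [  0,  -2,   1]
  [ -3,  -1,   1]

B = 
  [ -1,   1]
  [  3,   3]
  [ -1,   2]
AB = 
  [ -7,  -4]
  [ -1,  -4]

A is 2×3 and B is 3×2, so AB is 2×2. Each entry is (row of A)·(column of B):
AB[1,1] = (0)(-1) + (-2)(3) + (1)(-1) = -7
AB[1,2] = (0)(1) + (-2)(3) + (1)(2) = -4
AB[2,1] = (-3)(-1) + (-1)(3) + (1)(-1) = -1
AB[2,2] = (-3)(1) + (-1)(3) + (1)(2) = -4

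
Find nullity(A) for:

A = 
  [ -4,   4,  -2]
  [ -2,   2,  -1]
nullity(A) = 2

Row reduce:
R2 → R2 - (1/2)·R1
REF = 
  [ -4,   4,  -2]
  [  0,   0,   0]
Pivot columns: 1 → 1 pivot.
rank(A) = 1, so nullity(A) = 3 - 1 = 2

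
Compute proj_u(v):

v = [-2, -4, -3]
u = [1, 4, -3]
v·u = (-2)(1) + (-4)(4) + (-3)(-3) = -9
u·u = (1)² + (4)² + (-3)² = 26
proj_u(v) = (v·u / u·u) × u = (-9/26) × u

proj_u(v) = [-9/26, -18/13, 27/26]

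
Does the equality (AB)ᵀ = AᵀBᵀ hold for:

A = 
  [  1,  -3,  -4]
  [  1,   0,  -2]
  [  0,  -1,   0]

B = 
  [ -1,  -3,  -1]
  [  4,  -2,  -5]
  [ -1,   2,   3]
No

(AB)ᵀ = 
  [ -9,   1,  -4]
  [ -5,  -7,   2]
  [  2,  -7,   5]

AᵀBᵀ = 
  [ -4,   2,   1]
  [  4,  -7,   0]
  [ 10, -12,   0]

The two matrices differ, so (AB)ᵀ ≠ AᵀBᵀ in general. The correct identity is (AB)ᵀ = BᵀAᵀ.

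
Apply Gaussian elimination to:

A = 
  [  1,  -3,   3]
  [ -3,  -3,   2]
Row operations:
R2 → R2 + (3)·R1

Resulting echelon form:
REF = 
  [  1,  -3,   3]
  [  0, -12,  11]

Rank = 2 (number of non-zero pivot rows).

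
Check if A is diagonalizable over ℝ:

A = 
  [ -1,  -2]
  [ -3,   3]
Yes

tr(A) = 2, det(A) = -9
Characteristic polynomial: λ² - tr(A)λ + det(A) = λ² - 2λ - 9
λ² - 2λ - 9 = 0  ⇒  λ = (2 ± √((-2)² - 4·(-9)))/2 = (2 ± √(40))/2
  = 1 + √10,  1 - √10
Eigenvalues: 1 + √10, 1 - √10  (≈ 4.162, -2.162)
The two irrational eigenvalues are distinct (simple), so each has alg. mult. = geom. mult. = 1.
Sum of geometric multiplicities equals n, so A has n independent eigenvectors.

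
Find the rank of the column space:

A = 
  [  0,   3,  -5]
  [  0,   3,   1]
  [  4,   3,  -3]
Row reduce:
Swap R1 ↔ R3
R3 → R3 - (1)·R2
REF = 
  [  4,   3,  -3]
  [  0,   3,   1]
  [  0,   0,  -6]
Pivot columns: 1, 2, 3 → 3 pivots.
dim(Col(A)) = number of pivot columns = 3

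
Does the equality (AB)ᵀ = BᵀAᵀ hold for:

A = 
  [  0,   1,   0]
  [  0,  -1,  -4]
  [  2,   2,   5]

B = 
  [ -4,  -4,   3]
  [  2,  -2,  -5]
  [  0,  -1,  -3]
Yes

(AB)ᵀ = 
  [  2,  -2,  -4]
  [ -2,   6, -17]
  [ -5,  17, -19]

BᵀAᵀ = 
  [  2,  -2,  -4]
  [ -2,   6, -17]
  [ -5,  17, -19]

Both sides are equal — this is the standard identity (AB)ᵀ = BᵀAᵀ, which holds for all A, B.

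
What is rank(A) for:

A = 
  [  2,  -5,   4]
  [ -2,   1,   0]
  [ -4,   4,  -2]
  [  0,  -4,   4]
Row reduce:
R2 → R2 + (1)·R1
R3 → R3 + (2)·R1
R3 → R3 - (3/2)·R2
R4 → R4 - (1)·R2
REF = 
  [  2,  -5,   4]
  [  0,  -4,   4]
  [  0,   0,   0]
  [  0,   0,   0]
Pivot columns: 1, 2 → 2 pivots.

rank(A) = 2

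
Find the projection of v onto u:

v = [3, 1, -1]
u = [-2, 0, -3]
proj_u(v) = [6/13, 0, 9/13]

v·u = (3)(-2) + (1)(0) + (-1)(-3) = -3
u·u = (-2)² + (0)² + (-3)² = 13
proj_u(v) = (v·u / u·u) × u = (-3/13) × u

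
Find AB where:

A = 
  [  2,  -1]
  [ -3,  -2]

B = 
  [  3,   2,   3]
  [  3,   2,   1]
A is 2×2 and B is 2×3, so AB is 2×3. Each entry is (row of A)·(column of B):
AB[1,1] = (2)(3) + (-1)(3) = 3
AB[1,2] = (2)(2) + (-1)(2) = 2
AB[1,3] = (2)(3) + (-1)(1) = 5
AB[2,1] = (-3)(3) + (-2)(3) = -15
AB[2,2] = (-3)(2) + (-2)(2) = -10
AB[2,3] = (-3)(3) + (-2)(1) = -11

AB = 
  [  3,   2,   5]
  [-15, -10, -11]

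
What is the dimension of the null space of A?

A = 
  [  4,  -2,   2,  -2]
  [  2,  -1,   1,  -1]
nullity(A) = 3

Row reduce:
R2 → R2 - (1/2)·R1
REF = 
  [  4,  -2,   2,  -2]
  [  0,   0,   0,   0]
Pivot columns: 1 → 1 pivot.
rank(A) = 1, so nullity(A) = 4 - 1 = 3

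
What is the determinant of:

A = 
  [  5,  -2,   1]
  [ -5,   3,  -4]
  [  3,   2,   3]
Cofactor expansion along row 1:
det(A) = (5)·((3)(3) - (-4)(2)) - (-2)·((-5)(3) - (-4)(3)) + (1)·((-5)(2) - (3)(3))
  = (5)(17) - (-2)(-3) + (1)(-19)
  = 60

det(A) = 60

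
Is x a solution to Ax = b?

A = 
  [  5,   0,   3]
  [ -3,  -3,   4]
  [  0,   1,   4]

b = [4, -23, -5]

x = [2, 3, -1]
No

Ax = [7, -19, -1] ≠ b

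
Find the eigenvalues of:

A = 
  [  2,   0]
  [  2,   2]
tr(A) = 4, det(A) = 4
Characteristic polynomial: λ² - tr(A)λ + det(A) = λ² - 4λ + 4
λ² - 4λ + 4 = (λ - 2)²

λ = 2, 2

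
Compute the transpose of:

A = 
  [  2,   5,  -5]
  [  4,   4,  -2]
Aᵀ = 
  [  2,   4]
  [  5,   4]
  [ -5,  -2]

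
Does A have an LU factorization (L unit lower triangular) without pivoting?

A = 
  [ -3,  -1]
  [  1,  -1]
Yes.
A[1,1] = -3 ≠ 0, so Gaussian elimination proceeds without a row swap: multiplier ℓ₂₁ = (1)/(-3) = -1/3, and U[2,2] = -1 - (-1/3)(-1) = -4/3.
L = 
  [   1,    0]
  [-1/3,    1]
U = 
  [  -3,   -1]
  [   0, -4/3]
Check row 2 of LU: [(-1/3)(-3), (-1/3)(-1) + (-4/3)] = [1, -1] = row 2 of A ✓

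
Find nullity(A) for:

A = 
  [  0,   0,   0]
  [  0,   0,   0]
nullity(A) = 3

Row reduce:
(no row operations needed)
REF = 
  [  0,   0,   0]
  [  0,   0,   0]
Pivot columns: none → 0 pivots.
rank(A) = 0, so nullity(A) = 3 - 0 = 3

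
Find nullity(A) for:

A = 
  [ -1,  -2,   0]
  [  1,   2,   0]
nullity(A) = 2

Row reduce:
R2 → R2 + (1)·R1
REF = 
  [ -1,  -2,   0]
  [  0,   0,   0]
Pivot columns: 1 → 1 pivot.
rank(A) = 1, so nullity(A) = 3 - 1 = 2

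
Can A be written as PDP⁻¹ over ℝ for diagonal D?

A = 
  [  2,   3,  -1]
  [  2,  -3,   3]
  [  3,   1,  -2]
No

Characteristic polynomial: det(λI - A) = λ³ + 3λ² - 10λ - 34
By the rational root theorem any rational root is an integer dividing 34; none of those is a root, so p(λ) has no rational roots and hence (being an irreducible cubic) no repeated roots.
Discriminant of the cubic: Δ = -4280
Δ < 0 ⇒ one real eigenvalue and a complex-conjugate pair: λ ≈ 3.262, -3.131 + 0.7885i, -3.131 - 0.7885i
Has complex eigenvalues (not diagonalizable over ℝ).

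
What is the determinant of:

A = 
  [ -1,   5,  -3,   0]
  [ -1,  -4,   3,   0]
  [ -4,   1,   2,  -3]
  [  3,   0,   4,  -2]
111

Cofactor expansion along row 1: det(A) = a₁₁M₁₁ - a₁₂M₁₂ + a₁₃M₁₃ - a₁₄M₁₄

M₁₁ = det[[-4, 3, 0]; [1, 2, -3]; [0, 4, -2]]
  = (-4)·((2)(-2) - (-3)(4)) - (3)·((1)(-2) - (-3)(0)) + (0)·((1)(4) - (2)(0))
  = (-4)(8) - (3)(-2) + (0)(4)
  = -26
M₁₂ = det[[-1, 3, 0]; [-4, 2, -3]; [3, 4, -2]]
  = (-1)·((2)(-2) - (-3)(4)) - (3)·((-4)(-2) - (-3)(3)) + (0)·((-4)(4) - (2)(3))
  = (-1)(8) - (3)(17) + (0)(-22)
  = -59
M₁₃ = det[[-1, -4, 0]; [-4, 1, -3]; [3, 0, -2]]
  = (-1)·((1)(-2) - (-3)(0)) - (-4)·((-4)(-2) - (-3)(3)) + (0)·((-4)(0) - (1)(3))
  = (-1)(-2) - (-4)(17) + (0)(-3)
  = 70
M₁₄ = det[[-1, -4, 3]; [-4, 1, 2]; [3, 0, 4]]
  = (-1)·((1)(4) - (2)(0)) - (-4)·((-4)(4) - (2)(3)) + (3)·((-4)(0) - (1)(3))
  = (-1)(4) - (-4)(-22) + (3)(-3)
  = -101

det(A) = (-1)(-26) - (5)(-59) + (-3)(70) - (0)(-101) = 111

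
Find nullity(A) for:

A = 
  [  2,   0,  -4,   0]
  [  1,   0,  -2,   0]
nullity(A) = 3

Row reduce:
R2 → R2 - (1/2)·R1
REF = 
  [  2,   0,  -4,   0]
  [  0,   0,   0,   0]
Pivot columns: 1 → 1 pivot.
rank(A) = 1, so nullity(A) = 4 - 1 = 3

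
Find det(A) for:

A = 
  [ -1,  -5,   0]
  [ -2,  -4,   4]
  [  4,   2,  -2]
Cofactor expansion along row 1:
det(A) = (-1)·((-4)(-2) - (4)(2)) - (-5)·((-2)(-2) - (4)(4)) + (0)·((-2)(2) - (-4)(4))
  = (-1)(0) - (-5)(-12) + (0)(12)
  = -60

det(A) = -60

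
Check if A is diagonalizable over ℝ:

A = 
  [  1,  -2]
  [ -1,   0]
Yes

tr(A) = 1, det(A) = -2
Characteristic polynomial: λ² - tr(A)λ + det(A) = λ² - λ - 2
λ² - λ - 2 = (λ + 1)(λ - 2)
Eigenvalues: 2, -1
λ=-1: alg. mult. = 1, geom. mult. = 2 - rank(A - (-1)I) = 2 - 1 = 1
λ=2: alg. mult. = 1, geom. mult. = 2 - rank(A - (2)I) = 2 - 1 = 1
Sum of geometric multiplicities equals n, so A has n independent eigenvectors.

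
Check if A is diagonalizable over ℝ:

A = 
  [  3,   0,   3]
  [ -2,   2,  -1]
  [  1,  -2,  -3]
Yes

Characteristic polynomial: det(λI - A) = λ³ - 2λ² - 14λ + 18
By the rational root theorem any rational root is an integer dividing 18; none of those is a root, so p(λ) has no rational roots and hence (being an irreducible cubic) no repeated roots.
Discriminant of the cubic: Δ = 12660
Δ > 0 ⇒ three distinct real eigenvalues: λ ≈ -3.49, 1.203, 4.286
Three distinct real eigenvalues, so A has 3 independent eigenvectors.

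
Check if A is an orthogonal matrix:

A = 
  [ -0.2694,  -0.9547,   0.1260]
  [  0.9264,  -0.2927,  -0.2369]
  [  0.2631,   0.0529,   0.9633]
Yes

AᵀA = 
  [  1,   0,   0]
  [  0,   0.9999,   0]
  [  0,   0,   0.9999]
≈ I (equal to I up to the 4-dp rounding of the entries)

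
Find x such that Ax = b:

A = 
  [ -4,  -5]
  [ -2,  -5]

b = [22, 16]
x = [-3, -2]

Row reduce the augmented matrix [A|b]:
R2 → R2 - (1/2)·R1
REF = 
  [  -4,   -5,   22]
  [   0, -5/2,    5]

Back-substitution:
x₂ = 5 / (-5/2) = -2
x₁ = (22 - (-5)(-2)) / (-4) = -3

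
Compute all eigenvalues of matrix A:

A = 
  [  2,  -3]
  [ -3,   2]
λ = 5, -1

tr(A) = 4, det(A) = -5
Characteristic polynomial: λ² - tr(A)λ + det(A) = λ² - 4λ - 5
λ² - 4λ - 5 = (λ + 1)(λ - 5)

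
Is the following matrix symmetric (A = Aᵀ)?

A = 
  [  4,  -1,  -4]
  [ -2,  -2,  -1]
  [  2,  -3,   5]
No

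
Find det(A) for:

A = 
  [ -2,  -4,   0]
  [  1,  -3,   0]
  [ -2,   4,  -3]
-30

Cofactor expansion along row 1:
det(A) = (-2)·((-3)(-3) - (0)(4)) - (-4)·((1)(-3) - (0)(-2)) + (0)·((1)(4) - (-3)(-2))
  = (-2)(9) - (-4)(-3) + (0)(-2)
  = -30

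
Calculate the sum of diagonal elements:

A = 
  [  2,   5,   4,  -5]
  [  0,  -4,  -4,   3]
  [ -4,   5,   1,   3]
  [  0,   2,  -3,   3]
2

tr(A) = 2 + -4 + 1 + 3 = 2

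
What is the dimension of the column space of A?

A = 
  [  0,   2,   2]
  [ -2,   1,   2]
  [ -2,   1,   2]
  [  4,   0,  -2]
Row reduce:
Swap R1 ↔ R2
R3 → R3 - (1)·R1
R4 → R4 + (2)·R1
R4 → R4 - (1)·R2
REF = 
  [ -2,   1,   2]
  [  0,   2,   2]
  [  0,   0,   0]
  [  0,   0,   0]
Pivot columns: 1, 2 → 2 pivots.
dim(Col(A)) = number of pivot columns = 2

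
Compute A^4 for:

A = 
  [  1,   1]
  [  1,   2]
A^4 = 
  [ 13,  21]
  [ 21,  34]

A² = A·A:
A²[1,1] = (1)(1) + (1)(1) = 2
A²[1,2] = (1)(1) + (1)(2) = 3
A²[2,1] = (1)(1) + (2)(1) = 3
A²[2,2] = (1)(1) + (2)(2) = 5
A² = 
  [  2,   3]
  [  3,   5]

A^3 = A^2·A:
A^3[1,1] = (2)(1) + (3)(1) = 5
A^3[1,2] = (2)(1) + (3)(2) = 8
A^3[2,1] = (3)(1) + (5)(1) = 8
A^3[2,2] = (3)(1) + (5)(2) = 13
A^3 = 
  [  5,   8]
  [  8,  13]

A^4 = A^3·A:
A^4[1,1] = (5)(1) + (8)(1) = 13
A^4[1,2] = (5)(1) + (8)(2) = 21
A^4[2,1] = (8)(1) + (13)(1) = 21
A^4[2,2] = (8)(1) + (13)(2) = 34
A^4 = 
  [ 13,  21]
  [ 21,  34]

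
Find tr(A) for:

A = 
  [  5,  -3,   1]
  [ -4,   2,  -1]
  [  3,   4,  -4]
3

tr(A) = 5 + 2 + -4 = 3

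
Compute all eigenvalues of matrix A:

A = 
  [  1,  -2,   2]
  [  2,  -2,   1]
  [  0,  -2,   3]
λ = 0, 1, 1

Characteristic polynomial: det(λI - A) = λ³ - 2λ² + λ
The constant term is 0, so λ = 0 is a root: p(λ) = λ(λ² - 2λ + 1)
λ² - 2λ + 1 = (λ - 1)²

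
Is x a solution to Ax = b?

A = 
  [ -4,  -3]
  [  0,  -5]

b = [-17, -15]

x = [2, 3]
Yes

Ax = [-17, -15] = b ✓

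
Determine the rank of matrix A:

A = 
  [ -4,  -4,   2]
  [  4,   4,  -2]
rank(A) = 1

Row reduce:
R2 → R2 + (1)·R1
REF = 
  [ -4,  -4,   2]
  [  0,   0,   0]
Pivot columns: 1 → 1 pivot.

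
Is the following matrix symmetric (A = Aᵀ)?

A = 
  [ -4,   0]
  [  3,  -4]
No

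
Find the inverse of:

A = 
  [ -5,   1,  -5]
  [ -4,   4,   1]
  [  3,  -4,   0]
det(A) = (-5)·((4)(0) - (1)(-4)) - (1)·((-4)(0) - (1)(3)) + (-5)·((-4)(-4) - (4)(3))
  = (-5)(4) - (1)(-3) + (-5)(4)
  = -37
det(A) = -37 ≠ 0, so A is invertible.

Cofactors Cᵢⱼ = (-1)ⁱ⁺ʲ·Mᵢⱼ:
C = 
  [  4,   3,   4]
  [ 20,  15, -17]
  [ 21,  25, -16]

adj(A) = Cᵀ:
adj(A) = 
  [  4,  20,  21]
  [  3,  15,  25]
  [  4, -17, -16]

A⁻¹ = (-1/37) · adj(A):
A⁻¹ = 
  [ -4/37, -20/37, -21/37]
  [ -3/37, -15/37, -25/37]
  [ -4/37,  17/37,  16/37]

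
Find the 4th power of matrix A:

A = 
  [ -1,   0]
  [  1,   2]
A^4 = 
  [  1,   0]
  [  5,  16]

A² = A·A:
A²[1,1] = (-1)(-1) + (0)(1) = 1
A²[1,2] = (-1)(0) + (0)(2) = 0
A²[2,1] = (1)(-1) + (2)(1) = 1
A²[2,2] = (1)(0) + (2)(2) = 4
A² = 
  [  1,   0]
  [  1,   4]

A^3 = A^2·A:
A^3[1,1] = (1)(-1) + (0)(1) = -1
A^3[1,2] = (1)(0) + (0)(2) = 0
A^3[2,1] = (1)(-1) + (4)(1) = 3
A^3[2,2] = (1)(0) + (4)(2) = 8
A^3 = 
  [ -1,   0]
  [  3,   8]

A^4 = A^3·A:
A^4[1,1] = (-1)(-1) + (0)(1) = 1
A^4[1,2] = (-1)(0) + (0)(2) = 0
A^4[2,1] = (3)(-1) + (8)(1) = 5
A^4[2,2] = (3)(0) + (8)(2) = 16
A^4 = 
  [  1,   0]
  [  5,  16]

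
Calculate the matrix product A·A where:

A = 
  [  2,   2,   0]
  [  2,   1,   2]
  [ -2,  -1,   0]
A² = A·A:
A²[1,1] = (2)(2) + (2)(2) + (0)(-2) = 8
A²[1,2] = (2)(2) + (2)(1) + (0)(-1) = 6
A²[1,3] = (2)(0) + (2)(2) + (0)(0) = 4
A²[2,1] = (2)(2) + (1)(2) + (2)(-2) = 2
A²[2,2] = (2)(2) + (1)(1) + (2)(-1) = 3
A²[2,3] = (2)(0) + (1)(2) + (2)(0) = 2
A²[3,1] = (-2)(2) + (-1)(2) + (0)(-2) = -6
A²[3,2] = (-2)(2) + (-1)(1) + (0)(-1) = -5
A²[3,3] = (-2)(0) + (-1)(2) + (0)(0) = -2
A² = 
  [  8,   6,   4]
  [  2,   3,   2]
  [ -6,  -5,  -2]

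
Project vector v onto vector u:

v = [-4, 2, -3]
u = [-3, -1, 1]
v·u = (-4)(-3) + (2)(-1) + (-3)(1) = 7
u·u = (-3)² + (-1)² + (1)² = 11
proj_u(v) = (v·u / u·u) × u = (7/11) × u

proj_u(v) = [-21/11, -7/11, 7/11]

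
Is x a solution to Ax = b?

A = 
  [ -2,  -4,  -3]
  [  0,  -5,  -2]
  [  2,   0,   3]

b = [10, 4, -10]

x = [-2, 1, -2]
No

Ax = [6, -1, -10] ≠ b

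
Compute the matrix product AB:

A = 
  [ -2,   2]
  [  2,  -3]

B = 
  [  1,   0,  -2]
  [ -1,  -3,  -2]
AB = 
  [ -4,  -6,   0]
  [  5,   9,   2]

A is 2×2 and B is 2×3, so AB is 2×3. Each entry is (row of A)·(column of B):
AB[1,1] = (-2)(1) + (2)(-1) = -4
AB[1,2] = (-2)(0) + (2)(-3) = -6
AB[1,3] = (-2)(-2) + (2)(-2) = 0
AB[2,1] = (2)(1) + (-3)(-1) = 5
AB[2,2] = (2)(0) + (-3)(-3) = 9
AB[2,3] = (2)(-2) + (-3)(-2) = 2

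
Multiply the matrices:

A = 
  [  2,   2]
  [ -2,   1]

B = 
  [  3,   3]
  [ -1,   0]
A is 2×2 and B is 2×2, so AB is 2×2. Each entry is (row of A)·(column of B):
AB[1,1] = (2)(3) + (2)(-1) = 4
AB[1,2] = (2)(3) + (2)(0) = 6
AB[2,1] = (-2)(3) + (1)(-1) = -7
AB[2,2] = (-2)(3) + (1)(0) = -6

AB = 
  [  4,   6]
  [ -7,  -6]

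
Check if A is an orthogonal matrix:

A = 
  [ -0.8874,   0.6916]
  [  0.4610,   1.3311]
No

AᵀA = 
  [  1,  -0.0001]
  [ -0.0001,   2.2501]
≠ I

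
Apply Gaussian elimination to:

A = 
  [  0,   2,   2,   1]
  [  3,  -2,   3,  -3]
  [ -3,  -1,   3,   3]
Row operations:
Swap R1 ↔ R2
R3 → R3 + (1)·R1
R3 → R3 + (3/2)·R2

Resulting echelon form:
REF = 
  [  3,  -2,   3,  -3]
  [  0,   2,   2,   1]
  [  0,   0,   9, 3/2]

Rank = 3 (number of non-zero pivot rows).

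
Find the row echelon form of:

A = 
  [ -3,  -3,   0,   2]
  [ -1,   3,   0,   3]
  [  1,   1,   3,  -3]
Row operations:
R2 → R2 - (1/3)·R1
R3 → R3 + (1/3)·R1

Resulting echelon form:
REF = 
  [  -3,   -3,    0,    2]
  [   0,    4,    0,  7/3]
  [   0,    0,    3, -7/3]

Rank = 3 (number of non-zero pivot rows).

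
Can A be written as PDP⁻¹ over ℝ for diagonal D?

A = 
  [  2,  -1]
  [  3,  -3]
Yes

tr(A) = -1, det(A) = -3
Characteristic polynomial: λ² - tr(A)λ + det(A) = λ² + λ - 3
λ² + λ - 3 = 0  ⇒  λ = (-1 ± √((1)² - 4·(-3)))/2 = (-1 ± √(13))/2
  = (-1 + √13)/2,  (-1 - √13)/2
Eigenvalues: (-1 + √13)/2, (-1 - √13)/2  (≈ 1.303, -2.303)
The two irrational eigenvalues are distinct (simple), so each has alg. mult. = geom. mult. = 1.
Sum of geometric multiplicities equals n, so A has n independent eigenvectors.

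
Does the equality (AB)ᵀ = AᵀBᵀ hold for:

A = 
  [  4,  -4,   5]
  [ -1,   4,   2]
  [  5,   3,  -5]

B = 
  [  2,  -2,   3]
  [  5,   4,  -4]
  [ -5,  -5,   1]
No

(AB)ᵀ = 
  [-37,   8,  50]
  [-49,   8,  27]
  [ 33, -17,  -2]

AᵀBᵀ = 
  [ 25,  -4, -10]
  [ -7, -16,   3]
  [ -9,  53, -40]

The two matrices differ, so (AB)ᵀ ≠ AᵀBᵀ in general. The correct identity is (AB)ᵀ = BᵀAᵀ.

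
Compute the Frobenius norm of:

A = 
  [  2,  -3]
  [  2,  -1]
||A||_F = 4.243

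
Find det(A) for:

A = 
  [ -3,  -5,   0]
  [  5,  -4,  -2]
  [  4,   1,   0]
34

Cofactor expansion along row 1:
det(A) = (-3)·((-4)(0) - (-2)(1)) - (-5)·((5)(0) - (-2)(4)) + (0)·((5)(1) - (-4)(4))
  = (-3)(2) - (-5)(8) + (0)(21)
  = 34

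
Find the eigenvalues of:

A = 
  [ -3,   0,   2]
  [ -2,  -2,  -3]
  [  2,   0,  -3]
Characteristic polynomial: det(λI - A) = λ³ + 8λ² + 17λ + 10
Testing integer divisors of the constant term: p(-1) = 0, so (λ + 1) is a factor:
p(λ) = (λ + 1)(λ² + 7λ + 10)
λ² + 7λ + 10 = (λ + 5)(λ + 2)

λ = -1, -2, -5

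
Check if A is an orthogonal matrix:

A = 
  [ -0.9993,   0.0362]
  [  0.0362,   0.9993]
Yes

AᵀA = 
  [  0.9999,   0]
  [  0,   0.9999]
≈ I (equal to I up to the 4-dp rounding of the entries)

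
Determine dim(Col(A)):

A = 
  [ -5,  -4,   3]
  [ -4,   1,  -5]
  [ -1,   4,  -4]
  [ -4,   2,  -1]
Row reduce:
R2 → R2 - (4/5)·R1
R3 → R3 - (1/5)·R1
R4 → R4 - (4/5)·R1
R3 → R3 - (8/7)·R2
R4 → R4 - (26/21)·R2
R4 → R4 - (121/81)·R3
REF = 
  [   -5,    -4,     3]
  [    0,  21/5, -37/5]
  [    0,     0,  27/7]
  [    0,     0,     0]
Pivot columns: 1, 2, 3 → 3 pivots.
dim(Col(A)) = number of pivot columns = 3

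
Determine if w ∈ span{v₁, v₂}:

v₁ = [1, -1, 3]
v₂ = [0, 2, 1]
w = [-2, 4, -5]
Yes

Form the augmented matrix and row-reduce:
[v₁|v₂|w] = 
  [  1,   0,  -2]
  [ -1,   2,   4]
  [  3,   1,  -5]
R2 → R2 + (1)·R1
R3 → R3 - (3)·R1
R3 → R3 - (1/2)·R2
REF = 
  [  1,   0,  -2]
  [  0,   2,   2]
  [  0,   0,   0]

No row of the form [0 0 | nonzero], so the system is consistent. Back-substitution gives c₁ = -2, c₂ = 1: w = (-2)·v₁ + (1)·v₂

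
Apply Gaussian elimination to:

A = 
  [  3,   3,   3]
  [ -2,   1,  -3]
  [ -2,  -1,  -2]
Row operations:
R2 → R2 + (2/3)·R1
R3 → R3 + (2/3)·R1
R3 → R3 - (1/3)·R2

Resulting echelon form:
REF = 
  [  3,   3,   3]
  [  0,   3,  -1]
  [  0,   0, 1/3]

Rank = 3 (number of non-zero pivot rows).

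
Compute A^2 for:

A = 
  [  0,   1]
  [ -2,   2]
A² = A·A:
A²[1,1] = (0)(0) + (1)(-2) = -2
A²[1,2] = (0)(1) + (1)(2) = 2
A²[2,1] = (-2)(0) + (2)(-2) = -4
A²[2,2] = (-2)(1) + (2)(2) = 2
A² = 
  [ -2,   2]
  [ -4,   2]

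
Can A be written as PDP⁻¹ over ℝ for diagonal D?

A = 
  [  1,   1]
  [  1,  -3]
Yes

tr(A) = -2, det(A) = -4
Characteristic polynomial: λ² - tr(A)λ + det(A) = λ² + 2λ - 4
λ² + 2λ - 4 = 0  ⇒  λ = (-2 ± √((2)² - 4·(-4)))/2 = (-2 ± √(20))/2
  = -1 + √5,  -1 - √5
Eigenvalues: -1 + √5, -1 - √5  (≈ 1.236, -3.236)
The two irrational eigenvalues are distinct (simple), so each has alg. mult. = geom. mult. = 1.
Sum of geometric multiplicities equals n, so A has n independent eigenvectors.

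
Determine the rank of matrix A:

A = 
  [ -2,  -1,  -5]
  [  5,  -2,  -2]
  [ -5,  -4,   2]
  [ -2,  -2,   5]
rank(A) = 3

Row reduce:
R2 → R2 + (5/2)·R1
R3 → R3 - (5/2)·R1
R4 → R4 - (1)·R1
R3 → R3 - (1/3)·R2
R4 → R4 - (2/9)·R2
R4 → R4 - (119/174)·R3
REF = 
  [   -2,    -1,    -5]
  [    0,  -9/2, -29/2]
  [    0,     0,  58/3]
  [    0,     0,     0]
Pivot columns: 1, 2, 3 → 3 pivots.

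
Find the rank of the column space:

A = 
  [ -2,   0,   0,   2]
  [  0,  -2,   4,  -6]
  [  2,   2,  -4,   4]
Row reduce:
R3 → R3 + (1)·R1
R3 → R3 + (1)·R2
REF = 
  [ -2,   0,   0,   2]
  [  0,  -2,   4,  -6]
  [  0,   0,   0,   0]
Pivot columns: 1, 2 → 2 pivots.
dim(Col(A)) = number of pivot columns = 2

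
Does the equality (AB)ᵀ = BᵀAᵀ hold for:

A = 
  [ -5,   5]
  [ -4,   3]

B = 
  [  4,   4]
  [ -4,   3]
Yes

(AB)ᵀ = 
  [-40, -28]
  [ -5,  -7]

BᵀAᵀ = 
  [-40, -28]
  [ -5,  -7]

Both sides are equal — this is the standard identity (AB)ᵀ = BᵀAᵀ, which holds for all A, B.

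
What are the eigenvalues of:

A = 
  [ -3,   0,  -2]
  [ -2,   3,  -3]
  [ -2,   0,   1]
Characteristic polynomial: det(λI - A) = λ³ - λ² - 13λ + 21
Testing integer divisors of the constant term: p(3) = 0, so (λ - 3) is a factor:
p(λ) = (λ - 3)(λ² + 2λ - 7)
λ² + 2λ - 7 = 0  ⇒  λ = (-2 ± √((2)² - 4·(-7)))/2 = (-2 ± √(32))/2
  = -1 + 2√2,  -1 - 2√2

λ = 3, -1 + 2√2, -1 - 2√2  (≈ 3, 1.828, -3.828)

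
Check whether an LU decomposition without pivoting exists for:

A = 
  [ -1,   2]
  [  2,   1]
Yes.
A[1,1] = -1 ≠ 0, so Gaussian elimination proceeds without a row swap: multiplier ℓ₂₁ = (2)/(-1) = -2, and U[2,2] = 1 - (-2)(2) = 5.
L = 
  [  1,   0]
  [ -2,   1]
U = 
  [ -1,   2]
  [  0,   5]
Check row 2 of LU: [(-2)(-1), (-2)(2) + 5] = [2, 1] = row 2 of A ✓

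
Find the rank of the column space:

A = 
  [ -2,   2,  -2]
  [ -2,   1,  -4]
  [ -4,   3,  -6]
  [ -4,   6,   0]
Row reduce:
R2 → R2 - (1)·R1
R3 → R3 - (2)·R1
R4 → R4 - (2)·R1
R3 → R3 - (1)·R2
R4 → R4 + (2)·R2
REF = 
  [ -2,   2,  -2]
  [  0,  -1,  -2]
  [  0,   0,   0]
  [  0,   0,   0]
Pivot columns: 1, 2 → 2 pivots.
dim(Col(A)) = number of pivot columns = 2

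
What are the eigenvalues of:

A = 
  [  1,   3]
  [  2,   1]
tr(A) = 2, det(A) = -5
Characteristic polynomial: λ² - tr(A)λ + det(A) = λ² - 2λ - 5
λ² - 2λ - 5 = 0  ⇒  λ = (2 ± √((-2)² - 4·(-5)))/2 = (2 ± √(24))/2
  = 1 + √6,  1 - √6

λ = 1 + √6, 1 - √6  (≈ 3.449, -1.449)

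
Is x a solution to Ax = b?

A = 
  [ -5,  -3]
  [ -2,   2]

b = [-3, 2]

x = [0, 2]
No

Ax = [-6, 4] ≠ b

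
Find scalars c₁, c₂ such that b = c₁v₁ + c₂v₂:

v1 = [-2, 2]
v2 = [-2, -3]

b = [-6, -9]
c1 = 0, c2 = 3

b = 0·v1 + 3·v2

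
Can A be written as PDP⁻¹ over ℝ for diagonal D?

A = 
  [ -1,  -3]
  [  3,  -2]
No

tr(A) = -3, det(A) = 11
Characteristic polynomial: λ² - tr(A)λ + det(A) = λ² + 3λ + 11
λ² + 3λ + 11 = 0  ⇒  λ = (-3 ± √((3)² - 4·(11)))/2 = (-3 ± √(-35))/2
  = (-3 + i√35)/2,  (-3 - i√35)/2
Eigenvalues: (-3 + i√35)/2, (-3 - i√35)/2  (≈ -1.5 + 2.958i, -1.5 - 2.958i)
Has complex eigenvalues (not diagonalizable over ℝ).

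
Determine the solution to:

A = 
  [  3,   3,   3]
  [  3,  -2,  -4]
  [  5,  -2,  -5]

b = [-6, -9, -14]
x = [-3, 2, -1]

Row reduce the augmented matrix [A|b]:
R2 → R2 - (1)·R1
R3 → R3 - (5/3)·R1
R3 → R3 - (7/5)·R2
REF = 
  [   3,    3,    3,   -6]
  [   0,   -5,   -7,   -3]
  [   0,    0, -1/5,  1/5]

Back-substitution:
x₃ = (1/5) / (-1/5) = -1
x₂ = (-3 - (-7)(-1)) / (-5) = 2
x₁ = (-6 - (3)(2) - (3)(-1)) / 3 = -3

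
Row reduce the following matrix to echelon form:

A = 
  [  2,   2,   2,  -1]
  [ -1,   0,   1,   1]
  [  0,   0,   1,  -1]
Row operations:
R2 → R2 + (1/2)·R1

Resulting echelon form:
REF = 
  [  2,   2,   2,  -1]
  [  0,   1,   2, 1/2]
  [  0,   0,   1,  -1]

Rank = 3 (number of non-zero pivot rows).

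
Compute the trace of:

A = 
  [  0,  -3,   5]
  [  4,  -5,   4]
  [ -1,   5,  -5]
-10

tr(A) = 0 + -5 + -5 = -10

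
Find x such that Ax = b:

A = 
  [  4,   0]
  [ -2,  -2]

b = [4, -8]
x = [1, 3]

Row reduce the augmented matrix [A|b]:
R2 → R2 + (1/2)·R1
REF = 
  [  4,   0,   4]
  [  0,  -2,  -6]

Back-substitution:
x₂ = (-6) / (-2) = 3
x₁ = (4 - (0)(3)) / 4 = 1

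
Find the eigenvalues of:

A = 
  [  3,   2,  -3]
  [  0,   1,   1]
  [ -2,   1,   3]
Characteristic polynomial: det(λI - A) = λ³ - 7λ² + 8λ + 4
Testing integer divisors of the constant term: p(2) = 0, so (λ - 2) is a factor:
p(λ) = (λ - 2)(λ² - 5λ - 2)
λ² - 5λ - 2 = 0  ⇒  λ = (5 ± √((-5)² - 4·(-2)))/2 = (5 ± √(33))/2
  = (5 + √33)/2,  (5 - √33)/2

λ = 2, (5 + √33)/2, (5 - √33)/2  (≈ 2, 5.372, -0.3723)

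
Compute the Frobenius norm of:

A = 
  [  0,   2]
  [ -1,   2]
||A||_F = 3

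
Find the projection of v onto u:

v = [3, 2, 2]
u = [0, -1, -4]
v·u = (3)(0) + (2)(-1) + (2)(-4) = -10
u·u = (0)² + (-1)² + (-4)² = 17
proj_u(v) = (v·u / u·u) × u = (-10/17) × u

proj_u(v) = [0, 10/17, 40/17]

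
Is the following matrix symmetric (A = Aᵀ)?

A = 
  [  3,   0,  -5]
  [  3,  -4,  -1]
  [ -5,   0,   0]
No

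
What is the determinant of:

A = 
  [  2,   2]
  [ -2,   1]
6

For a 2×2 matrix, det = ad - bc = (2)(1) - (2)(-2) = 6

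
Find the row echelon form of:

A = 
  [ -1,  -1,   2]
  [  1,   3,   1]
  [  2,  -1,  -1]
Row operations:
R2 → R2 + (1)·R1
R3 → R3 + (2)·R1
R3 → R3 + (3/2)·R2

Resulting echelon form:
REF = 
  [  -1,   -1,    2]
  [   0,    2,    3]
  [   0,    0, 15/2]

Rank = 3 (number of non-zero pivot rows).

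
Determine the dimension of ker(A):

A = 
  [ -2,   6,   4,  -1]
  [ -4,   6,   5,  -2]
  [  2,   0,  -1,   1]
nullity(A) = 2

Row reduce:
R2 → R2 - (2)·R1
R3 → R3 + (1)·R1
R3 → R3 + (1)·R2
REF = 
  [ -2,   6,   4,  -1]
  [  0,  -6,  -3,   0]
  [  0,   0,   0,   0]
Pivot columns: 1, 2 → 2 pivots.
rank(A) = 2, so nullity(A) = 4 - 2 = 2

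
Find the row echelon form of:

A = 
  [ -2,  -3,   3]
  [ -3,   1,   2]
Row operations:
R2 → R2 - (3/2)·R1

Resulting echelon form:
REF = 
  [  -2,   -3,    3]
  [   0, 11/2, -5/2]

Rank = 2 (number of non-zero pivot rows).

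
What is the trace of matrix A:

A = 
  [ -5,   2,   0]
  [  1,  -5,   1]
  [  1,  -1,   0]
-10

tr(A) = -5 + -5 + 0 = -10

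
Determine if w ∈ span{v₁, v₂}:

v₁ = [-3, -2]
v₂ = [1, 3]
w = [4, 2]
Yes

Form the augmented matrix and row-reduce:
[v₁|v₂|w] = 
  [ -3,   1,   4]
  [ -2,   3,   2]
R2 → R2 - (2/3)·R1
REF = 
  [  -3,    1,    4]
  [   0,  7/3, -2/3]

No row of the form [0 0 | nonzero], so the system is consistent. Back-substitution gives c₁ = -10/7, c₂ = -2/7: w = (-10/7)·v₁ + (-2/7)·v₂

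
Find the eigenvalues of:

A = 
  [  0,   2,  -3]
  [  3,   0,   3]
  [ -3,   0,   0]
λ = 3, (-3 + √33)/2, (-3 - √33)/2  (≈ 3, 1.372, -4.372)

Characteristic polynomial: det(λI - A) = λ³ - 15λ + 18
Testing integer divisors of the constant term: p(3) = 0, so (λ - 3) is a factor:
p(λ) = (λ - 3)(λ² + 3λ - 6)
λ² + 3λ - 6 = 0  ⇒  λ = (-3 ± √((3)² - 4·(-6)))/2 = (-3 ± √(33))/2
  = (-3 + √33)/2,  (-3 - √33)/2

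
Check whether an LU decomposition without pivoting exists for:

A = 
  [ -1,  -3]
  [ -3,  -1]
Yes.
A[1,1] = -1 ≠ 0, so Gaussian elimination proceeds without a row swap: multiplier ℓ₂₁ = (-3)/(-1) = 3, and U[2,2] = -1 - (3)(-3) = 8.
L = 
  [  1,   0]
  [  3,   1]
U = 
  [ -1,  -3]
  [  0,   8]
Check row 2 of LU: [(3)(-1), (3)(-3) + 8] = [-3, -1] = row 2 of A ✓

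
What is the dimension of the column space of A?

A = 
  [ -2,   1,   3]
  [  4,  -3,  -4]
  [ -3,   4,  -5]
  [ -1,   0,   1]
dim(Col(A)) = 3

Row reduce:
R2 → R2 + (2)·R1
R3 → R3 - (3/2)·R1
R4 → R4 - (1/2)·R1
R3 → R3 + (5/2)·R2
R4 → R4 - (1/2)·R2
R4 → R4 - (1/3)·R3
REF = 
  [  -2,    1,    3]
  [   0,   -1,    2]
  [   0,    0, -9/2]
  [   0,    0,    0]
Pivot columns: 1, 2, 3 → 3 pivots.
dim(Col(A)) = number of pivot columns = 3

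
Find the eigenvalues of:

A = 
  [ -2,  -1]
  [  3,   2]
tr(A) = 0, det(A) = -1
Characteristic polynomial: λ² - tr(A)λ + det(A) = λ² - 1
λ² - 1 = (λ + 1)(λ - 1)

λ = 1, -1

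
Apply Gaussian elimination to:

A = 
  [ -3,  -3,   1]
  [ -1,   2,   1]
Row operations:
R2 → R2 - (1/3)·R1

Resulting echelon form:
REF = 
  [ -3,  -3,   1]
  [  0,   3, 2/3]

Rank = 2 (number of non-zero pivot rows).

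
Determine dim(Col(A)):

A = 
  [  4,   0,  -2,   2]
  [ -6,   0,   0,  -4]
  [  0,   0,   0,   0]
Row reduce:
R2 → R2 + (3/2)·R1
REF = 
  [  4,   0,  -2,   2]
  [  0,   0,  -3,  -1]
  [  0,   0,   0,   0]
Pivot columns: 1, 3 → 2 pivots.
dim(Col(A)) = number of pivot columns = 2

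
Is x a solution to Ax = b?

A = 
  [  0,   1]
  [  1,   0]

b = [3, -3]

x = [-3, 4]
No

Ax = [4, -3] ≠ b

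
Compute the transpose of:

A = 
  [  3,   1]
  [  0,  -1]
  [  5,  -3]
Aᵀ = 
  [  3,   0,   5]
  [  1,  -1,  -3]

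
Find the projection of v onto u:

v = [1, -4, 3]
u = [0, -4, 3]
proj_u(v) = [0, -4, 3]

v·u = (1)(0) + (-4)(-4) + (3)(3) = 25
u·u = (0)² + (-4)² + (3)² = 25
proj_u(v) = (v·u / u·u) × u = (25/25) × u = (1) × u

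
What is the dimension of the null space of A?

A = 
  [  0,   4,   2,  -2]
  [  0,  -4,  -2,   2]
nullity(A) = 3

Row reduce:
R2 → R2 + (1)·R1
REF = 
  [  0,   4,   2,  -2]
  [  0,   0,   0,   0]
Pivot columns: 2 → 1 pivot.
rank(A) = 1, so nullity(A) = 4 - 1 = 3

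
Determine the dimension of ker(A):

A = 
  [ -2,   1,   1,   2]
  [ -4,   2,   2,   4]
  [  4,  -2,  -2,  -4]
nullity(A) = 3

Row reduce:
R2 → R2 - (2)·R1
R3 → R3 + (2)·R1
REF = 
  [ -2,   1,   1,   2]
  [  0,   0,   0,   0]
  [  0,   0,   0,   0]
Pivot columns: 1 → 1 pivot.
rank(A) = 1, so nullity(A) = 4 - 1 = 3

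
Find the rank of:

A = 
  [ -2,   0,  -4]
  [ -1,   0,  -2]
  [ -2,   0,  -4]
Row reduce:
R2 → R2 - (1/2)·R1
R3 → R3 - (1)·R1
REF = 
  [ -2,   0,  -4]
  [  0,   0,   0]
  [  0,   0,   0]
Pivot columns: 1 → 1 pivot.

rank(A) = 1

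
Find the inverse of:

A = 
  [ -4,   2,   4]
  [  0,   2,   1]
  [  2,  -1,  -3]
det(A) = (-4)·((2)(-3) - (1)(-1)) - (2)·((0)(-3) - (1)(2)) + (4)·((0)(-1) - (2)(2))
  = (-4)(-5) - (2)(-2) + (4)(-4)
  = 8
det(A) = 8 ≠ 0, so A is invertible.

Cofactors Cᵢⱼ = (-1)ⁱ⁺ʲ·Mᵢⱼ:
C = 
  [ -5,   2,  -4]
  [  2,   4,   0]
  [ -6,   4,  -8]

adj(A) = Cᵀ:
adj(A) = 
  [ -5,   2,  -6]
  [  2,   4,   4]
  [ -4,   0,  -8]

A⁻¹ = (1/8) · adj(A):
A⁻¹ = 
  [-5/8,  1/4, -3/4]
  [ 1/4,  1/2,  1/2]
  [-1/2,    0,   -1]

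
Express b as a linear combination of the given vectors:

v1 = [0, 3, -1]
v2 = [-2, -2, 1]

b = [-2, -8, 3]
c1 = -2, c2 = 1

b = -2·v1 + 1·v2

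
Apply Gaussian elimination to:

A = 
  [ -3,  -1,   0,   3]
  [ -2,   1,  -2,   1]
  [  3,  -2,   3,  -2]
Row operations:
R2 → R2 - (2/3)·R1
R3 → R3 + (1)·R1
R3 → R3 + (9/5)·R2

Resulting echelon form:
REF = 
  [  -3,   -1,    0,    3]
  [   0,  5/3,   -2,   -1]
  [   0,    0, -3/5, -4/5]

Rank = 3 (number of non-zero pivot rows).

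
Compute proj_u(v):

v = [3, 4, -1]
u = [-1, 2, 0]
proj_u(v) = [-1, 2, 0]

v·u = (3)(-1) + (4)(2) + (-1)(0) = 5
u·u = (-1)² + (2)² + (0)² = 5
proj_u(v) = (v·u / u·u) × u = (5/5) × u = (1) × u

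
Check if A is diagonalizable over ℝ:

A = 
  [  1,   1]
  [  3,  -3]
Yes

tr(A) = -2, det(A) = -6
Characteristic polynomial: λ² - tr(A)λ + det(A) = λ² + 2λ - 6
λ² + 2λ - 6 = 0  ⇒  λ = (-2 ± √((2)² - 4·(-6)))/2 = (-2 ± √(28))/2
  = -1 + √7,  -1 - √7
Eigenvalues: -1 + √7, -1 - √7  (≈ 1.646, -3.646)
The two irrational eigenvalues are distinct (simple), so each has alg. mult. = geom. mult. = 1.
Sum of geometric multiplicities equals n, so A has n independent eigenvectors.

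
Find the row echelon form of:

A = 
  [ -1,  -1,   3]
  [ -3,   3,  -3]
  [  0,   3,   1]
Row operations:
R2 → R2 - (3)·R1
R3 → R3 - (1/2)·R2

Resulting echelon form:
REF = 
  [ -1,  -1,   3]
  [  0,   6, -12]
  [  0,   0,   7]

Rank = 3 (number of non-zero pivot rows).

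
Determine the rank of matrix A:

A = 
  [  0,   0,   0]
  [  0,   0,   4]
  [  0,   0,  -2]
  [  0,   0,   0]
rank(A) = 1

Row reduce:
Swap R1 ↔ R2
R3 → R3 + (1/2)·R1
REF = 
  [  0,   0,   4]
  [  0,   0,   0]
  [  0,   0,   0]
  [  0,   0,   0]
Pivot columns: 3 → 1 pivot.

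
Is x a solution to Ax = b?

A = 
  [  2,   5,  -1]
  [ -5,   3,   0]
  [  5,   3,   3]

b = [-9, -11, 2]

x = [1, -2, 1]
Yes

Ax = [-9, -11, 2] = b ✓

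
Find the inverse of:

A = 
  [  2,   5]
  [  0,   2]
det(A) = (2)(2) - (5)(0) = 4
For a 2×2 matrix, A⁻¹ = (1/det(A)) · [[d, -b], [-c, a]]
    = (1/4) · [[2, -5], [0, 2]]

A⁻¹ = 
  [ 1/2, -5/4]
  [   0,  1/2]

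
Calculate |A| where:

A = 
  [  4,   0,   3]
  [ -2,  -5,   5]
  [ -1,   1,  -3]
Cofactor expansion along row 1:
det(A) = (4)·((-5)(-3) - (5)(1)) - (0)·((-2)(-3) - (5)(-1)) + (3)·((-2)(1) - (-5)(-1))
  = (4)(10) - (0)(11) + (3)(-7)
  = 19

det(A) = 19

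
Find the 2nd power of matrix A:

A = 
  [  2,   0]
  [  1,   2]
A² = A·A:
A²[1,1] = (2)(2) + (0)(1) = 4
A²[1,2] = (2)(0) + (0)(2) = 0
A²[2,1] = (1)(2) + (2)(1) = 4
A²[2,2] = (1)(0) + (2)(2) = 4
A² = 
  [  4,   0]
  [  4,   4]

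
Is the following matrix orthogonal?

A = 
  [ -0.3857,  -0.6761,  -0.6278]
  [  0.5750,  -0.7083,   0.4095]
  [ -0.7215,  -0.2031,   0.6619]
Yes

AᵀA = 
  [  1,   0,   0]
  [  0,   1,   0]
  [  0,   0,   0.9999]
≈ I (equal to I up to the 4-dp rounding of the entries)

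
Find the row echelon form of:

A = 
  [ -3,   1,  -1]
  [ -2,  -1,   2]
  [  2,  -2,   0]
Row operations:
R2 → R2 - (2/3)·R1
R3 → R3 + (2/3)·R1
R3 → R3 - (4/5)·R2

Resulting echelon form:
REF = 
  [   -3,     1,    -1]
  [    0,  -5/3,   8/3]
  [    0,     0, -14/5]

Rank = 3 (number of non-zero pivot rows).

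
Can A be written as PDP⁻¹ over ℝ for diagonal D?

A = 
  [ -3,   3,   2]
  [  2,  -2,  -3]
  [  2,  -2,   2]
Yes

Characteristic polynomial: det(λI - A) = λ³ + 3λ² - 20λ
The constant term is 0, so λ = 0 is a root: p(λ) = λ(λ² + 3λ - 20)
λ² + 3λ - 20 = 0  ⇒  λ = (-3 ± √((3)² - 4·(-20)))/2 = (-3 ± √(89))/2
  = (-3 + √89)/2,  (-3 - √89)/2
Eigenvalues: 0, (-3 + √89)/2, (-3 - √89)/2  (≈ 0, 3.217, -6.217)
The two irrational eigenvalues are distinct (simple), so each has alg. mult. = geom. mult. = 1.
λ=0: alg. mult. = 1, geom. mult. = 3 - rank(A - (0)I) = 3 - 2 = 1
Sum of geometric multiplicities equals n, so A has n independent eigenvectors.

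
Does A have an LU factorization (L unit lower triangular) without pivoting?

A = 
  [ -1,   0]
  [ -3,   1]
Yes.
A[1,1] = -1 ≠ 0, so Gaussian elimination proceeds without a row swap: multiplier ℓ₂₁ = (-3)/(-1) = 3, and U[2,2] = 1 - (3)(0) = 1.
L = 
  [  1,   0]
  [  3,   1]
U = 
  [ -1,   0]
  [  0,   1]
Check row 2 of LU: [(3)(-1), (3)(0) + 1] = [-3, 1] = row 2 of A ✓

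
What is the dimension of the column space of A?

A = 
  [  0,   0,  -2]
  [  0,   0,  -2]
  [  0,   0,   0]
Row reduce:
R2 → R2 - (1)·R1
REF = 
  [  0,   0,  -2]
  [  0,   0,   0]
  [  0,   0,   0]
Pivot columns: 3 → 1 pivot.
dim(Col(A)) = number of pivot columns = 1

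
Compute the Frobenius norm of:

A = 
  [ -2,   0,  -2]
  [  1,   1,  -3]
||A||_F = 4.359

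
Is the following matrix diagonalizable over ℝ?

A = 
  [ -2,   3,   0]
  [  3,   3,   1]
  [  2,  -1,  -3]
No

Characteristic polynomial: det(λI - A) = λ³ + 2λ² - 17λ - 49
By the rational root theorem any rational root is an integer dividing 49; none of those is a root, so p(λ) has no rational roots and hence (being an irreducible cubic) no repeated roots.
Discriminant of the cubic: Δ = -12463
Δ < 0 ⇒ one real eigenvalue and a complex-conjugate pair: λ ≈ 4.398, -3.199 + 0.9521i, -3.199 - 0.9521i
Has complex eigenvalues (not diagonalizable over ℝ).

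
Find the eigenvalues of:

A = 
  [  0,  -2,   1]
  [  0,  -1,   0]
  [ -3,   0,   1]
Characteristic polynomial: det(λI - A) = λ³ + 2λ + 3
Testing integer divisors of the constant term: p(-1) = 0, so (λ + 1) is a factor:
p(λ) = (λ + 1)(λ² - λ + 3)
λ² - λ + 3 = 0  ⇒  λ = (1 ± √((-1)² - 4·(3)))/2 = (1 ± √(-11))/2
  = (1 + i√11)/2,  (1 - i√11)/2

λ = -1, (1 + i√11)/2, (1 - i√11)/2  (≈ -1, 0.5 + 1.658i, 0.5 - 1.658i)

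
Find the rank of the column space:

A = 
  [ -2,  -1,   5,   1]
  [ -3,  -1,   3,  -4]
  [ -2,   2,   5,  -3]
Row reduce:
R2 → R2 - (3/2)·R1
R3 → R3 - (1)·R1
R3 → R3 - (6)·R2
REF = 
  [   -2,    -1,     5,     1]
  [    0,   1/2,  -9/2, -11/2]
  [    0,     0,    27,    29]
Pivot columns: 1, 2, 3 → 3 pivots.
dim(Col(A)) = number of pivot columns = 3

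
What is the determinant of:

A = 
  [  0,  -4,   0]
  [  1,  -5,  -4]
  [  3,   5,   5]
68

Cofactor expansion along row 1:
det(A) = (0)·((-5)(5) - (-4)(5)) - (-4)·((1)(5) - (-4)(3)) + (0)·((1)(5) - (-5)(3))
  = (0)(-5) - (-4)(17) + (0)(20)
  = 68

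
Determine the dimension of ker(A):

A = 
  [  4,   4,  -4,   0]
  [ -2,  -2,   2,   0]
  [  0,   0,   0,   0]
nullity(A) = 3

Row reduce:
R2 → R2 + (1/2)·R1
REF = 
  [  4,   4,  -4,   0]
  [  0,   0,   0,   0]
  [  0,   0,   0,   0]
Pivot columns: 1 → 1 pivot.
rank(A) = 1, so nullity(A) = 4 - 1 = 3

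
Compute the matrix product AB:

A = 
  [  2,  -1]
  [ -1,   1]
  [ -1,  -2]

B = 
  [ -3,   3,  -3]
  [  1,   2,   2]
AB = 
  [ -7,   4,  -8]
  [  4,  -1,   5]
  [  1,  -7,  -1]

A is 3×2 and B is 2×3, so AB is 3×3. Each entry is (row of A)·(column of B):
AB[1,1] = (2)(-3) + (-1)(1) = -7
AB[1,2] = (2)(3) + (-1)(2) = 4
AB[1,3] = (2)(-3) + (-1)(2) = -8
AB[2,1] = (-1)(-3) + (1)(1) = 4
AB[2,2] = (-1)(3) + (1)(2) = -1
AB[2,3] = (-1)(-3) + (1)(2) = 5
AB[3,1] = (-1)(-3) + (-2)(1) = 1
AB[3,2] = (-1)(3) + (-2)(2) = -7
AB[3,3] = (-1)(-3) + (-2)(2) = -1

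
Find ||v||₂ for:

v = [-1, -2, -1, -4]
4.69

||v||₂ = √((-1)² + (-2)² + (-1)² + (-4)²) = √22 = 4.69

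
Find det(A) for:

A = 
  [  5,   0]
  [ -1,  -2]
For a 2×2 matrix, det = ad - bc = (5)(-2) - (0)(-1) = -10

det(A) = -10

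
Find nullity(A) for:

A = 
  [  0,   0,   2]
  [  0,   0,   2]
nullity(A) = 2

Row reduce:
R2 → R2 - (1)·R1
REF = 
  [  0,   0,   2]
  [  0,   0,   0]
Pivot columns: 3 → 1 pivot.
rank(A) = 1, so nullity(A) = 3 - 1 = 2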